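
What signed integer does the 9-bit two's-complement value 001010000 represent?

80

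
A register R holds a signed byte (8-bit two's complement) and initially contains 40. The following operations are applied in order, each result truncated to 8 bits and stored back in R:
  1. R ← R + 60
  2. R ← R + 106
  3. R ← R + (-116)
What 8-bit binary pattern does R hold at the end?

Start: R = 40 = 00101000.
R = 40 + 60 = 100 = 01100100
R = 100 + 106 = 206; wraps to -50 = 11001110
R = -50 + (-116) = -166; wraps to 90 = 01011010

01011010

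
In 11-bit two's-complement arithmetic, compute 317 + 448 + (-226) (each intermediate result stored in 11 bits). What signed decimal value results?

317 + 448 = 765 (01011111101)
765 + (-226) = 539 (01000011011)

539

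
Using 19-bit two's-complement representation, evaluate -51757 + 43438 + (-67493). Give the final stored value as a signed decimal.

-51757 + 43438 = -8319 (1111101111110000001)
-8319 + (-67493) = -75812 (1101101011111011100)

-75812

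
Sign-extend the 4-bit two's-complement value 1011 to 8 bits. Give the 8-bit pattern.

MSB of 1011 is 1; replicate it into the new high bits.
1111|1011 → 11111011 (still -5).

11111011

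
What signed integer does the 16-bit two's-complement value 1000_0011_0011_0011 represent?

-31949

MSB is 1, so the value is negative.
Invert: 0111110011001100. Add 1: 0111110011001101 = 31949. So the value is −31949.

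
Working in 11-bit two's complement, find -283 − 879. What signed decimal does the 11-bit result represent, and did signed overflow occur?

-283 → 11011100101
879 → 01101101111
Subtract via negate-and-add: invert 01101101111 + 1 = 10010010001 (i.e. -879).
  11011100101
+ 10010010001
= 01101110110  (discard carry-out 1)
Result 01101110110: MSB = 0 → value 886.
Both addends (after negating the subtrahend) are negative but the stored result is non-negative: signed overflow. The true value -283 − 879 = -1162 lies outside [-1024, 1023].

886; overflow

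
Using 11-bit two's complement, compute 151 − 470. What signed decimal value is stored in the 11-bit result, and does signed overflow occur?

151 → 00010010111
470 → 00111010110
Subtract via negate-and-add: invert 00111010110 + 1 = 11000101010 (i.e. -470).
  00010010111
+ 11000101010
= 11011000001
Result 11011000001: MSB = 1 → 1729 − 2048 = -319.
Addends (after negating the subtrahend) have opposite signs, so signed overflow cannot occur.

-319; no overflow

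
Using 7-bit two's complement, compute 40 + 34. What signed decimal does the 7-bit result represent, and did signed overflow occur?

40 → 0101000
34 → 0100010
  0101000
+ 0100010
= 1001010
Result 1001010: MSB = 1 → 74 − 128 = -54.
Both addends are non-negative but the stored result is negative: signed overflow. The true value 40 + 34 = 74 lies outside [-64, 63].

-54; overflow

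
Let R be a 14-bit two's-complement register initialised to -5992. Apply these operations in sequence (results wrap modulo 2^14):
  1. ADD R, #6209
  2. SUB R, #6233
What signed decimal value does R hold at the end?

-6016

Start: R = -5992 = 10100010011000.
R = -5992 + 6209 = 217 = 00000011011001
R = 217 − 6233 = -6016 = 10100010000000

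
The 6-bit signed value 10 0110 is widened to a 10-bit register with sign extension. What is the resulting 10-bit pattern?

1111100110

MSB of 100110 is 1; replicate it into the new high bits.
1111|100110 → 1111100110 (still -26).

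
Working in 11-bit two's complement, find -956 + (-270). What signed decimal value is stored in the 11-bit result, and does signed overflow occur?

-956 → 10001000100
-270 → 11011110010
  10001000100
+ 11011110010
= 01100110110  (discard carry-out 1)
Result 01100110110: MSB = 0 → value 822.
Both addends are negative but the stored result is non-negative: signed overflow. The true value -956 + (-270) = -1226 lies outside [-1024, 1023].

822; overflow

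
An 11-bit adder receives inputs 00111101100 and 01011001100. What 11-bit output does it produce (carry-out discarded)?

  00111101100
+ 01011001100
= 10010111000

10010111000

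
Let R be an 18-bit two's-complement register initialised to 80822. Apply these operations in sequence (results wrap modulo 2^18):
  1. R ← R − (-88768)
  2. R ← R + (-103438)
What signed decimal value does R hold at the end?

66152

Start: R = 80822 = 010011101110110110.
R = 80822 − (-88768) = 169590; wraps to -92554 = 101001011001110110
R = -92554 + (-103438) = -195992; wraps to 66152 = 010000001001101000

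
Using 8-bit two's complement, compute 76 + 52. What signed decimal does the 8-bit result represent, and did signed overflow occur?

-128; overflow

76 → 01001100
52 → 00110100
  01001100
+ 00110100
= 10000000
Result 10000000: MSB = 1 → 128 − 256 = -128.
Both addends are non-negative but the stored result is negative: signed overflow. The true value 76 + 52 = 128 lies outside [-128, 127].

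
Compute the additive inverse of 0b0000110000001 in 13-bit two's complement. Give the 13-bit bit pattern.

1111001111111

Invert: 1111001111110. Add 1: 1111001111111.
Check: 0000110000001 = 385, 1111001111111 = -385.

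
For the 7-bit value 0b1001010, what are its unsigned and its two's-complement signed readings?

Unsigned: 1001010 = 74.
Signed: MSB=1 → 74 − 128 = -54.

unsigned = 74, signed = -54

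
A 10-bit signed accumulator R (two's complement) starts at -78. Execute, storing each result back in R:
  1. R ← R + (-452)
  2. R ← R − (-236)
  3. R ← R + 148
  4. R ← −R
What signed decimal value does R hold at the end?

146

Start: R = -78 = 1110110010.
R = -78 + (-452) = -530; wraps to 494 = 0111101110
R = 494 − (-236) = 730; wraps to -294 = 1011011010
R = -294 + 148 = -146 = 1101101110
R = −(-146) = 146 = 0010010010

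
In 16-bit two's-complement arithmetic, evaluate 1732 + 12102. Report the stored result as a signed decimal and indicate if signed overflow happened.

1732 → 0000011011000100
12102 → 0010111101000110
  0000011011000100
+ 0010111101000110
= 0011011000001010
Result 0011011000001010: MSB = 0 → value 13834.
Both addends are non-negative and so is the stored result: no signed overflow.

13834; no overflow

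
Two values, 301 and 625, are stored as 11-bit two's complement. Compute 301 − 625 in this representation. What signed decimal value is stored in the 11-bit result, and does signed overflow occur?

-324; no overflow

301 → 00100101101
625 → 01001110001
Subtract via negate-and-add: invert 01001110001 + 1 = 10110001111 (i.e. -625).
  00100101101
+ 10110001111
= 11010111100
Result 11010111100: MSB = 1 → 1724 − 2048 = -324.
Addends (after negating the subtrahend) have opposite signs, so signed overflow cannot occur.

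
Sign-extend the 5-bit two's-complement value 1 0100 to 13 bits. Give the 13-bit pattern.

MSB of 10100 is 1; replicate it into the new high bits.
11111111|10100 → 1111111110100 (still -12).

1111111110100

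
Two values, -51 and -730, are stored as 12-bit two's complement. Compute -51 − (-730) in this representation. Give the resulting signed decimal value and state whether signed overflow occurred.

679; no overflow

-51 → 111111001101
-730 → 110100100110
Subtract via negate-and-add: invert 110100100110 + 1 = 001011011010 (i.e. 730).
  111111001101
+ 001011011010
= 001010100111  (discard carry-out 1)
Result 001010100111: MSB = 0 → value 679.
Addends (after negating the subtrahend) have opposite signs, so signed overflow cannot occur.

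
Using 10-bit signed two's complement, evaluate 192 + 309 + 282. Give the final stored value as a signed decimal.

-241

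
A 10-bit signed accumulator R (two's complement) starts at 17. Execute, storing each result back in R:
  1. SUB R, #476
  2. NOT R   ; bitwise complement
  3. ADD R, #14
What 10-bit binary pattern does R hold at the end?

Start: R = 17 = 0000010001.
R = 17 − 476 = -459 = 1000110101
R = NOT 1000110101 = 0111001010 = 458
R = 458 + 14 = 472 = 0111011000

0111011000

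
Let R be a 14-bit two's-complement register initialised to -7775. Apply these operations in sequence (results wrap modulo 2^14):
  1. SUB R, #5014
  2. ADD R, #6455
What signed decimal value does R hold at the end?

-6334

Start: R = -7775 = 10000110100001.
R = -7775 − 5014 = -12789; wraps to 3595 = 00111000001011
R = 3595 + 6455 = 10050; wraps to -6334 = 10011101000010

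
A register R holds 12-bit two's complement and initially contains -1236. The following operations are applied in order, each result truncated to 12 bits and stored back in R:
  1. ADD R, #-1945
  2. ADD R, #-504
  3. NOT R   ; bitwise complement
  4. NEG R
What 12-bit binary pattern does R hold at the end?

000110011100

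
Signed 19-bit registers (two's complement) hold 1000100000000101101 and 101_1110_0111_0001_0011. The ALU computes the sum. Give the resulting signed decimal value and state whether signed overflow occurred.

141120; overflow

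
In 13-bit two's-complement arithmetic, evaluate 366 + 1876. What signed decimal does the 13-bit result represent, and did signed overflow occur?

2242; no overflow

366 → 0000101101110
1876 → 0011101010100
  0000101101110
+ 0011101010100
= 0100011000010
Result 0100011000010: MSB = 0 → value 2242.
Both addends are non-negative and so is the stored result: no signed overflow.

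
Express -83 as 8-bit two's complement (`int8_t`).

|-83| = 83 = 01010011 in 8 bits.
Invert the bits: 10101100. Add 1: 10101101.

10101101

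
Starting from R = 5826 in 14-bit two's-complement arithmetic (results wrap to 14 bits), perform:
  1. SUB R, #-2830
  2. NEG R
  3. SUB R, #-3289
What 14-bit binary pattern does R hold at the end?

10101100001001

Start: R = 5826 = 01011011000010.
R = 5826 − (-2830) = 8656; wraps to -7728 = 10000111010000
R = −(-7728) = 7728 = 01111000110000
R = 7728 − (-3289) = 11017; wraps to -5367 = 10101100001001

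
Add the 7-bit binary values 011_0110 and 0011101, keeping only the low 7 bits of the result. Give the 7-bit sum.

  0110110
+ 0011101
= 1010011

1010011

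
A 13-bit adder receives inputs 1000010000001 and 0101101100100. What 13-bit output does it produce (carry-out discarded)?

  1000010000001
+ 0101101100100
= 1101111100101

1101111100101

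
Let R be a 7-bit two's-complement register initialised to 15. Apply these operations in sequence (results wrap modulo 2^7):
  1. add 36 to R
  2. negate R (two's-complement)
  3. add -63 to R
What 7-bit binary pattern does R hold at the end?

0001110

Start: R = 15 = 0001111.
R = 15 + 36 = 51 = 0110011
R = −(51) = -51 = 1001101
R = -51 + (-63) = -114; wraps to 14 = 0001110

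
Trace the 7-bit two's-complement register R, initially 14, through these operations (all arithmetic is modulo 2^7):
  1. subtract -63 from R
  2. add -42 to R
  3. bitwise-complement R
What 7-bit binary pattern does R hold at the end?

Start: R = 14 = 0001110.
R = 14 − (-63) = 77; wraps to -51 = 1001101
R = -51 + (-42) = -93; wraps to 35 = 0100011
R = NOT 0100011 = 1011100 = -36

1011100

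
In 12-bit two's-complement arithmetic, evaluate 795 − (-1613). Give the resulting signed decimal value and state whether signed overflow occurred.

795 → 001100011011
-1613 → 100110110011
Subtract via negate-and-add: invert 100110110011 + 1 = 011001001101 (i.e. 1613).
  001100011011
+ 011001001101
= 100101101000
Result 100101101000: MSB = 1 → 2408 − 4096 = -1688.
Both addends (after negating the subtrahend) are non-negative but the stored result is negative: signed overflow. The true value 795 − (-1613) = 2408 lies outside [-2048, 2047].

-1688; overflow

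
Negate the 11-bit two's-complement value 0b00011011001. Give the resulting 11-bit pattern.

11100100111

Invert: 11100100110. Add 1: 11100100111.
Check: 00011011001 = 217, 11100100111 = -217.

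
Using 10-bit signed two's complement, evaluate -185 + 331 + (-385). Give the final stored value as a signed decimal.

-239

-185 + 331 = 146 (0010010010)
146 + (-385) = -239 (1100010001)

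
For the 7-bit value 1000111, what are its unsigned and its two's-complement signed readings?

Unsigned: 1000111 = 71.
Signed: MSB=1 → 71 − 128 = -57.

unsigned = 71, signed = -57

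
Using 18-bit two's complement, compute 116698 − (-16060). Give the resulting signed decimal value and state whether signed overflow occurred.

-129386; overflow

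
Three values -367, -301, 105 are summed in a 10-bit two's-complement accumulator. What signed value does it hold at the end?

-367 + (-301) = -668 → wraps to 356 (0101100100)
356 + 105 = 461 (0111001101)

461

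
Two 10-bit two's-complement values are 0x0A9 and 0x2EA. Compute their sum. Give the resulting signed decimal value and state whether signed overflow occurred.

0x0A9 = 0010101001 = 169 (signed)
0x2EA = 1011101010 = -278 (signed)
  0010101001
+ 1011101010
= 1110010011
Result 1110010011: MSB = 1 → 915 − 1024 = -109.
Addends have opposite signs, so signed overflow cannot occur.

-109; no overflow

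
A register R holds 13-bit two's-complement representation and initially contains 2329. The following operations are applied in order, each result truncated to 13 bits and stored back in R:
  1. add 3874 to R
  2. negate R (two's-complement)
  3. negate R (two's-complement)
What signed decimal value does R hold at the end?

-1989

Start: R = 2329 = 0100100011001.
R = 2329 + 3874 = 6203; wraps to -1989 = 1100000111011
R = −(-1989) = 1989 = 0011111000101
R = −(1989) = -1989 = 1100000111011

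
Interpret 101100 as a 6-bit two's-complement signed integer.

-20

MSB is 1, so the value is negative.
Unsigned reading: 44. Subtract 2^6 = 64: 44 − 64 = -20.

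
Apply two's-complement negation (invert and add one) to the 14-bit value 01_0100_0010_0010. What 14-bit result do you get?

10101111011110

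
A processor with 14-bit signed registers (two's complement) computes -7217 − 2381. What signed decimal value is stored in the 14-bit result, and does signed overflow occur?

-7217 → 10001111001111
2381 → 00100101001101
Subtract via negate-and-add: invert 00100101001101 + 1 = 11011010110011 (i.e. -2381).
  10001111001111
+ 11011010110011
= 01101010000010  (discard carry-out 1)
Result 01101010000010: MSB = 0 → value 6786.
Both addends (after negating the subtrahend) are negative but the stored result is non-negative: signed overflow. The true value -7217 − 2381 = -9598 lies outside [-8192, 8191].

6786; overflow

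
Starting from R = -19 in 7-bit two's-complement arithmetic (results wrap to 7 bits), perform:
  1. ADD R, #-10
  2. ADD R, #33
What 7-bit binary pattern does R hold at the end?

0000100

Start: R = -19 = 1101101.
R = -19 + (-10) = -29 = 1100011
R = -29 + 33 = 4 = 0000100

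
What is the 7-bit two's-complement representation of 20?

20 is non-negative, so write it directly in 7 bits: 0010100.

0010100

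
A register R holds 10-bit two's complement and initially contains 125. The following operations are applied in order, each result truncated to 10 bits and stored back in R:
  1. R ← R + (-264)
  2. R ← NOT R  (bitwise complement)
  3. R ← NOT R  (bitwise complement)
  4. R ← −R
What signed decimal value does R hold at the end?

Start: R = 125 = 0001111101.
R = 125 + (-264) = -139 = 1101110101
R = NOT 1101110101 = 0010001010 = 138
R = NOT 0010001010 = 1101110101 = -139
R = −(-139) = 139 = 0010001011

139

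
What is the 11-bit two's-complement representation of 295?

00100100111

295 is non-negative, so write it directly in 11 bits: 00100100111.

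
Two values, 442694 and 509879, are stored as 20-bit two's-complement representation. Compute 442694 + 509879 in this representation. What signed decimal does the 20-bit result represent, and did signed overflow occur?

442694 → 01101100000101000110
509879 → 01111100011110110111
  01101100000101000110
+ 01111100011110110111
= 11101000100011111101
Result 11101000100011111101: MSB = 1 → 952573 − 1048576 = -96003.
Both addends are non-negative but the stored result is negative: signed overflow. The true value 442694 + 509879 = 952573 lies outside [-524288, 524287].

-96003; overflow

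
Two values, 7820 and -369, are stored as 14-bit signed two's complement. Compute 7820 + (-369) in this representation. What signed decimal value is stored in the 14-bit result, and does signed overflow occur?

7820 → 01111010001100
-369 → 11111010001111
  01111010001100
+ 11111010001111
= 01110100011011  (discard carry-out 1)
Result 01110100011011: MSB = 0 → value 7451.
Addends have opposite signs, so signed overflow cannot occur.

7451; no overflow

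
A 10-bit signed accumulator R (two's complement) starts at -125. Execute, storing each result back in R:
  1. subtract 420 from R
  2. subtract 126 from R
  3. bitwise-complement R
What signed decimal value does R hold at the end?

-354

Start: R = -125 = 1110000011.
R = -125 − 420 = -545; wraps to 479 = 0111011111
R = 479 − 126 = 353 = 0101100001
R = NOT 0101100001 = 1010011110 = -354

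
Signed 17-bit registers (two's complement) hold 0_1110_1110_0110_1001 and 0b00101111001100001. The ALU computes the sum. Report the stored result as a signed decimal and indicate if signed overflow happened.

-45878; overflow

0_1110_1110_0110_1001 → 01110111001101001 = 61033 (signed)
0b00101111001100001 → 00101111001100001 = 24161 (signed)
  01110111001101001
+ 00101111001100001
= 10100110011001010
Result 10100110011001010: MSB = 1 → 85194 − 131072 = -45878.
Both addends are non-negative but the stored result is negative: signed overflow. The true value 61033 + 24161 = 85194 lies outside [-65536, 65535].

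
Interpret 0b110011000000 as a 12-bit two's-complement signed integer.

MSB is 1, so the value is negative.
Unsigned reading: 3264. Subtract 2^12 = 4096: 3264 − 4096 = -832.

-832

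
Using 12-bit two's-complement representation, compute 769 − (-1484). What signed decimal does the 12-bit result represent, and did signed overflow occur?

-1843; overflow

769 → 001100000001
-1484 → 101000110100
Subtract via negate-and-add: invert 101000110100 + 1 = 010111001100 (i.e. 1484).
  001100000001
+ 010111001100
= 100011001101
Result 100011001101: MSB = 1 → 2253 − 4096 = -1843.
Both addends (after negating the subtrahend) are non-negative but the stored result is negative: signed overflow. The true value 769 − (-1484) = 2253 lies outside [-2048, 2047].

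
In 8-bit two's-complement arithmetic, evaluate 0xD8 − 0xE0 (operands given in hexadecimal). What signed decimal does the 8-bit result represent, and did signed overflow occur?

0xD8 = 11011000 = -40 (signed)
0xE0 = 11100000 = -32 (signed)
Subtract via negate-and-add: invert 11100000 + 1 = 00100000 (i.e. 32).
  11011000
+ 00100000
= 11111000
Result 11111000: MSB = 1 → 248 − 256 = -8.
Addends (after negating the subtrahend) have opposite signs, so signed overflow cannot occur.

-8; no overflow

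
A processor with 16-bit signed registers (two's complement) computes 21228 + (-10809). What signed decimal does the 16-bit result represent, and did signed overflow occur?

21228 → 0101001011101100
-10809 → 1101010111000111
  0101001011101100
+ 1101010111000111
= 0010100010110011  (discard carry-out 1)
Result 0010100010110011: MSB = 0 → value 10419.
Addends have opposite signs, so signed overflow cannot occur.

10419; no overflow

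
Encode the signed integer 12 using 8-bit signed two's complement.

12 is non-negative, so write it directly in 8 bits: 00001100.

00001100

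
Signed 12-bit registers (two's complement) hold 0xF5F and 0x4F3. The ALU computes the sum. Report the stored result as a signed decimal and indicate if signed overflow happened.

1106; no overflow

0xF5F = 111101011111 = -161 (signed)
0x4F3 = 010011110011 = 1267 (signed)
  111101011111
+ 010011110011
= 010001010010  (discard carry-out 1)
Result 010001010010: MSB = 0 → value 1106.
Addends have opposite signs, so signed overflow cannot occur.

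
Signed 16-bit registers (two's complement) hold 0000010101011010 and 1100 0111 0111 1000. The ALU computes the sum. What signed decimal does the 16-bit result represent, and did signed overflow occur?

0000010101011010 = 1370 (signed)
1100 0111 0111 1000 → 1100011101111000 = -14472 (signed)
  0000010101011010
+ 1100011101111000
= 1100110011010010
Result 1100110011010010: MSB = 1 → 52434 − 65536 = -13102.
Addends have opposite signs, so signed overflow cannot occur.

-13102; no overflow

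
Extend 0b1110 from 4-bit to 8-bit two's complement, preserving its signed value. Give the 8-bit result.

MSB of 1110 is 1; replicate it into the new high bits.
1111|1110 → 11111110 (still -2).

11111110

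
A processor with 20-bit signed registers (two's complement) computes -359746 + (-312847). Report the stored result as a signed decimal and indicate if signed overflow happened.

375983; overflow

-359746 → 10101000001010111110
-312847 → 10110011100111110001
  10101000001010111110
+ 10110011100111110001
= 01011011110010101111  (discard carry-out 1)
Result 01011011110010101111: MSB = 0 → value 375983.
Both addends are negative but the stored result is non-negative: signed overflow. The true value -359746 + (-312847) = -672593 lies outside [-524288, 524287].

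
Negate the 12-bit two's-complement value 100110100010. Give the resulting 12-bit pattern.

Invert: 011001011101. Add 1: 011001011110.

011001011110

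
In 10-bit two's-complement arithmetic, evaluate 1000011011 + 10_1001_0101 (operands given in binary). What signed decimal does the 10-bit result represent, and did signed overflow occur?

1000011011 = -485 (signed)
10_1001_0101 → 1010010101 = -363 (signed)
  1000011011
+ 1010010101
= 0010110000  (discard carry-out 1)
Result 0010110000: MSB = 0 → value 176.
Both addends are negative but the stored result is non-negative: signed overflow. The true value -485 + (-363) = -848 lies outside [-512, 511].

176; overflow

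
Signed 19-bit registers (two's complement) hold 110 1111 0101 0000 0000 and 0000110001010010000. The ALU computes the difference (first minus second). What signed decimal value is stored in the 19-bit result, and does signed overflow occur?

110 1111 0101 0000 0000 → 1101111010100000000 = -68352 (signed)
0000110001010010000 = 25232 (signed)
Subtract via negate-and-add: invert 0000110001010010000 + 1 = 1111001110101110000 (i.e. -25232).
  1101111010100000000
+ 1111001110101110000
= 1101001001001110000  (discard carry-out 1)
Result 1101001001001110000: MSB = 1 → 430704 − 524288 = -93584.
Both addends (after negating the subtrahend) are negative and so is the stored result: no signed overflow.

-93584; no overflow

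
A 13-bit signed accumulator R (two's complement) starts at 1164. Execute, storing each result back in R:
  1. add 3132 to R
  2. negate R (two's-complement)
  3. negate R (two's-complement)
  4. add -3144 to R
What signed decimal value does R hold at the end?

Start: R = 1164 = 0010010001100.
R = 1164 + 3132 = 4296; wraps to -3896 = 1000011001000
R = −(-3896) = 3896 = 0111100111000
R = −(3896) = -3896 = 1000011001000
R = -3896 + (-3144) = -7040; wraps to 1152 = 0010010000000

1152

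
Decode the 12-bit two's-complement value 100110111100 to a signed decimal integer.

-1604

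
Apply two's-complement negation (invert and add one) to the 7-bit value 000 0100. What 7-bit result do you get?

1111100

Invert: 1111011. Add 1: 1111100.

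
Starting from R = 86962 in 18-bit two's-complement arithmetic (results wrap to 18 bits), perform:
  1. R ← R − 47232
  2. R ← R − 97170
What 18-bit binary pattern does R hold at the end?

110001111110100000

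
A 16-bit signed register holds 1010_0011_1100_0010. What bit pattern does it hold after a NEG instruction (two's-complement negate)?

Invert: 0101110000111101. Add 1: 0101110000111110.

0101110000111110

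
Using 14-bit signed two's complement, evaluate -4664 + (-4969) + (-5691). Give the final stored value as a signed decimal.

-4664 + (-4969) = -9633 → wraps to 6751 (01101001011111)
6751 + (-5691) = 1060 (00010000100100)

1060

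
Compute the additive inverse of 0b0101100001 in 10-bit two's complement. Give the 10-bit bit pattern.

Invert: 1010011110. Add 1: 1010011111.
Check: 0101100001 = 353, 1010011111 = -353.

1010011111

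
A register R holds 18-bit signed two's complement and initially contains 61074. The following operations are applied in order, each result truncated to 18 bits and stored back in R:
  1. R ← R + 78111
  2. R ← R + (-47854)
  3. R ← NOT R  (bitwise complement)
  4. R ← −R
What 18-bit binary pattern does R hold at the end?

Start: R = 61074 = 001110111010010010.
R = 61074 + 78111 = 139185; wraps to -122959 = 100001111110110001
R = -122959 + (-47854) = -170813; wraps to 91331 = 010110010011000011
R = NOT 010110010011000011 = 101001101100111100 = -91332
R = −(-91332) = 91332 = 010110010011000100

010110010011000100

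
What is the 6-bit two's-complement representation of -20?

|-20| = 20 = 010100 in 6 bits.
Invert the bits: 101011. Add 1: 101100.
Check: 101100 reads as 44 − 64 = -20.

101100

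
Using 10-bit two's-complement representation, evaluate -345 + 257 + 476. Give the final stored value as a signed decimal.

388

-345 + 257 = -88 (1110101000)
-88 + 476 = 388 (0110000100)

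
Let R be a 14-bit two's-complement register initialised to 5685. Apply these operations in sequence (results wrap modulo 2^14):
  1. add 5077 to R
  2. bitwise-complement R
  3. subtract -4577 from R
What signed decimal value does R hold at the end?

-6186

Start: R = 5685 = 01011000110101.
R = 5685 + 5077 = 10762; wraps to -5622 = 10101000001010
R = NOT 10101000001010 = 01010111110101 = 5621
R = 5621 − (-4577) = 10198; wraps to -6186 = 10011111010110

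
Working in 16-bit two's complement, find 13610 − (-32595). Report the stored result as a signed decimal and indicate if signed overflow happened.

13610 → 0011010100101010
-32595 → 1000000010101101
Subtract via negate-and-add: invert 1000000010101101 + 1 = 0111111101010011 (i.e. 32595).
  0011010100101010
+ 0111111101010011
= 1011010001111101
Result 1011010001111101: MSB = 1 → 46205 − 65536 = -19331.
Both addends (after negating the subtrahend) are non-negative but the stored result is negative: signed overflow. The true value 13610 − (-32595) = 46205 lies outside [-32768, 32767].

-19331; overflow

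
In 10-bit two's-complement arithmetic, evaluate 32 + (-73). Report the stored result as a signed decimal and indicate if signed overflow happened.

-41; no overflow

32 → 0000100000
-73 → 1110110111
  0000100000
+ 1110110111
= 1111010111
Result 1111010111: MSB = 1 → 983 − 1024 = -41.
Addends have opposite signs, so signed overflow cannot occur.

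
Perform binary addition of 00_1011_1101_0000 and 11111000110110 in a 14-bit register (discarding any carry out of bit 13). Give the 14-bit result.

00101000000110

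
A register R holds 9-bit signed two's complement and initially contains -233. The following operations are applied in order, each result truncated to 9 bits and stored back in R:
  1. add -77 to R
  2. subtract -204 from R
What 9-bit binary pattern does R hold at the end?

110010110

Start: R = -233 = 100010111.
R = -233 + (-77) = -310; wraps to 202 = 011001010
R = 202 − (-204) = 406; wraps to -106 = 110010110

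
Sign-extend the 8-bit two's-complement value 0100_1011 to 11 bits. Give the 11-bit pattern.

00001001011

MSB of 01001011 is 0; replicate it into the new high bits.
000|01001011 → 00001001011 (still 75).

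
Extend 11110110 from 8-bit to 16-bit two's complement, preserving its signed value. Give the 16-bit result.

1111111111110110

MSB of 11110110 is 1; replicate it into the new high bits.
11111111|11110110 → 1111111111110110 (still -10).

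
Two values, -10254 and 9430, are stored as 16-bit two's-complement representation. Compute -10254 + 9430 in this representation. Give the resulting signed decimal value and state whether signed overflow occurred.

-824; no overflow

-10254 → 1101011111110010
9430 → 0010010011010110
  1101011111110010
+ 0010010011010110
= 1111110011001000
Result 1111110011001000: MSB = 1 → 64712 − 65536 = -824.
Addends have opposite signs, so signed overflow cannot occur.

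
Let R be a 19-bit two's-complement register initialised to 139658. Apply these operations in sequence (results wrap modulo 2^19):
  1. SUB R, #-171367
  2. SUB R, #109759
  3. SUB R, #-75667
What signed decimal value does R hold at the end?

Start: R = 139658 = 0100010000110001010.
R = 139658 − (-171367) = 311025; wraps to -213263 = 1001011111011110001
R = -213263 − 109759 = -323022; wraps to 201266 = 0110001001000110010
R = 201266 − (-75667) = 276933; wraps to -247355 = 1000011100111000101

-247355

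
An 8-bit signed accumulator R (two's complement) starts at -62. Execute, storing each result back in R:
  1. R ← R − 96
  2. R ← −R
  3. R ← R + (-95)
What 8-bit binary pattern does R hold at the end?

Start: R = -62 = 11000010.
R = -62 − 96 = -158; wraps to 98 = 01100010
R = −(98) = -98 = 10011110
R = -98 + (-95) = -193; wraps to 63 = 00111111

00111111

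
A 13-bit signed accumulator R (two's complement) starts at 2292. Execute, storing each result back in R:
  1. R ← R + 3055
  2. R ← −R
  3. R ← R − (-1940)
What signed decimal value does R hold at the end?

-3407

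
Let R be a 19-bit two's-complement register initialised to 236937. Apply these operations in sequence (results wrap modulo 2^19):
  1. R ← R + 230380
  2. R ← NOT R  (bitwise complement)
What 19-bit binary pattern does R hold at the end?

0001101111010001010

Start: R = 236937 = 0111001110110001001.
R = 236937 + 230380 = 467317; wraps to -56971 = 1110010000101110101
R = NOT 1110010000101110101 = 0001101111010001010 = 56970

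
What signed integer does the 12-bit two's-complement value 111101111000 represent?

-136

MSB is 1, so the value is negative.
Invert: 000010000111. Add 1: 000010001000 = 136. So the value is −136.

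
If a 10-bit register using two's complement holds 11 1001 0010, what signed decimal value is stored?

MSB is 1, so the value is negative.
Invert: 0001101101. Add 1: 0001101110 = 110. So the value is −110.

-110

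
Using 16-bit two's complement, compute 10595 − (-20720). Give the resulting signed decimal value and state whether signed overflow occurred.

10595 → 0010100101100011
-20720 → 1010111100010000
Subtract via negate-and-add: invert 1010111100010000 + 1 = 0101000011110000 (i.e. 20720).
  0010100101100011
+ 0101000011110000
= 0111101001010011
Result 0111101001010011: MSB = 0 → value 31315.
Both addends (after negating the subtrahend) are non-negative and so is the stored result: no signed overflow.

31315; no overflow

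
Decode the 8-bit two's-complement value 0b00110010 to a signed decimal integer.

MSB is 0, so the value is non-negative: 00110010 = 50.

50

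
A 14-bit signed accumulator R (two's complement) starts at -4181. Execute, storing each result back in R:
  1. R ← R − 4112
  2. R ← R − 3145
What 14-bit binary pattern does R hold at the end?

Start: R = -4181 = 10111110101011.
R = -4181 − 4112 = -8293; wraps to 8091 = 01111110011011
R = 8091 − 3145 = 4946 = 01001101010010

01001101010010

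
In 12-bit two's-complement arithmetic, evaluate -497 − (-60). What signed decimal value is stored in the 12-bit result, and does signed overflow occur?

-497 → 111000001111
-60 → 111111000100
Subtract via negate-and-add: invert 111111000100 + 1 = 000000111100 (i.e. 60).
  111000001111
+ 000000111100
= 111001001011
Result 111001001011: MSB = 1 → 3659 − 4096 = -437.
Addends (after negating the subtrahend) have opposite signs, so signed overflow cannot occur.

-437; no overflow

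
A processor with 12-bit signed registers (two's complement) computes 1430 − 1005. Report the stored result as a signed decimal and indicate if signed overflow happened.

425; no overflow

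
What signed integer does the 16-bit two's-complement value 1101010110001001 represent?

MSB is 1, so the value is negative.
Invert: 0010101001110110. Add 1: 0010101001110111 = 10871. So the value is −10871.

-10871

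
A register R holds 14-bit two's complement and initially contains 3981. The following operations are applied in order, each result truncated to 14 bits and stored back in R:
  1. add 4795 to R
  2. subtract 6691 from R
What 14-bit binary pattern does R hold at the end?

00100000100101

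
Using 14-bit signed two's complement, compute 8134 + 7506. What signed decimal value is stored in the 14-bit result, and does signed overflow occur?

-744; overflow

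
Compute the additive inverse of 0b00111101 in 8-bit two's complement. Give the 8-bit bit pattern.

11000011

Invert: 11000010. Add 1: 11000011.
Check: 00111101 = 61, 11000011 = -61.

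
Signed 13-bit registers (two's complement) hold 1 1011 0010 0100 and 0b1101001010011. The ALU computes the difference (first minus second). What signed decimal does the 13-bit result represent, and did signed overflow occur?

209; no overflow

1 1011 0010 0100 → 1101100100100 = -1244 (signed)
0b1101001010011 → 1101001010011 = -1453 (signed)
Subtract via negate-and-add: invert 1101001010011 + 1 = 0010110101101 (i.e. 1453).
  1101100100100
+ 0010110101101
= 0000011010001  (discard carry-out 1)
Result 0000011010001: MSB = 0 → value 209.
Addends (after negating the subtrahend) have opposite signs, so signed overflow cannot occur.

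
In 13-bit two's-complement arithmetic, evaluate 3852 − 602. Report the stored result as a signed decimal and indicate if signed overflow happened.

3250; no overflow

3852 → 0111100001100
602 → 0001001011010
Subtract via negate-and-add: invert 0001001011010 + 1 = 1110110100110 (i.e. -602).
  0111100001100
+ 1110110100110
= 0110010110010  (discard carry-out 1)
Result 0110010110010: MSB = 0 → value 3250.
Addends (after negating the subtrahend) have opposite signs, so signed overflow cannot occur.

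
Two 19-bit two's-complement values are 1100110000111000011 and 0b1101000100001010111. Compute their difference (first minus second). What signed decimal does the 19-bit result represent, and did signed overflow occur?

-9876; no overflow

1100110000111000011 = -106045 (signed)
0b1101000100001010111 → 1101000100001010111 = -96169 (signed)
Subtract via negate-and-add: invert 1101000100001010111 + 1 = 0010111011110101001 (i.e. 96169).
  1100110000111000011
+ 0010111011110101001
= 1111101100101101100
Result 1111101100101101100: MSB = 1 → 514412 − 524288 = -9876.
Addends (after negating the subtrahend) have opposite signs, so signed overflow cannot occur.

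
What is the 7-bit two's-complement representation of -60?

1000100

|-60| = 60 = 0111100 in 7 bits.
Invert the bits: 1000011. Add 1: 1000100.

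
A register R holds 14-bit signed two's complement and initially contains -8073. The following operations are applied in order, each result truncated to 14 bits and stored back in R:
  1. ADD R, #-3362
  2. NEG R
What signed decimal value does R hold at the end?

Start: R = -8073 = 10000001110111.
R = -8073 + (-3362) = -11435; wraps to 4949 = 01001101010101
R = −(4949) = -4949 = 10110010101011

-4949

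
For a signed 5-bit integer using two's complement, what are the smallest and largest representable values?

Minimum: −2^4 = -16.
Maximum: 2^4 − 1 = 15.

min = -16, max = 15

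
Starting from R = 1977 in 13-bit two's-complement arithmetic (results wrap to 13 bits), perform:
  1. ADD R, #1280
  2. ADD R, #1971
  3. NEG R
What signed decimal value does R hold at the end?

2964

Start: R = 1977 = 0011110111001.
R = 1977 + 1280 = 3257 = 0110010111001
R = 3257 + 1971 = 5228; wraps to -2964 = 1010001101100
R = −(-2964) = 2964 = 0101110010100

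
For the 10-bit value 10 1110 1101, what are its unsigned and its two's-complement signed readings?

unsigned = 749, signed = -275

Unsigned: 1011101101 = 749.
Signed: MSB=1 → 749 − 1024 = -275.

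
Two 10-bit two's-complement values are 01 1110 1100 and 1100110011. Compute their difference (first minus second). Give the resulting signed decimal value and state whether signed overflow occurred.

-327; overflow

01 1110 1100 → 0111101100 = 492 (signed)
1100110011 = -205 (signed)
Subtract via negate-and-add: invert 1100110011 + 1 = 0011001101 (i.e. 205).
  0111101100
+ 0011001101
= 1010111001
Result 1010111001: MSB = 1 → 697 − 1024 = -327.
Both addends (after negating the subtrahend) are non-negative but the stored result is negative: signed overflow. The true value 492 − (-205) = 697 lies outside [-512, 511].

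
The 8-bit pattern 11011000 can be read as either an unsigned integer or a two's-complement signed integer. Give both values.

Unsigned: 11011000 = 216.
Signed: MSB=1 → 216 − 256 = -40.

unsigned = 216, signed = -40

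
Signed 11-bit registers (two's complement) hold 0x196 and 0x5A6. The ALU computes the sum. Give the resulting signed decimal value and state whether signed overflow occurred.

0x196 = 00110010110 = 406 (signed)
0x5A6 = 10110100110 = -602 (signed)
  00110010110
+ 10110100110
= 11100111100
Result 11100111100: MSB = 1 → 1852 − 2048 = -196.
Addends have opposite signs, so signed overflow cannot occur.

-196; no overflow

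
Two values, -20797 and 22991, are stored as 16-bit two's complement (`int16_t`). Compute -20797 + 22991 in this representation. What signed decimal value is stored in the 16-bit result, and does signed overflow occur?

2194; no overflow

-20797 → 1010111011000011
22991 → 0101100111001111
  1010111011000011
+ 0101100111001111
= 0000100010010010  (discard carry-out 1)
Result 0000100010010010: MSB = 0 → value 2194.
Addends have opposite signs, so signed overflow cannot occur.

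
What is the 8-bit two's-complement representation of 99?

99 is non-negative, so write it directly in 8 bits: 01100011.

01100011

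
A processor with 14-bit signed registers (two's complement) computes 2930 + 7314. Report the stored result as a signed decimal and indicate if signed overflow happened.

2930 → 00101101110010
7314 → 01110010010010
  00101101110010
+ 01110010010010
= 10100000000100
Result 10100000000100: MSB = 1 → 10244 − 16384 = -6140.
Both addends are non-negative but the stored result is negative: signed overflow. The true value 2930 + 7314 = 10244 lies outside [-8192, 8191].

-6140; overflow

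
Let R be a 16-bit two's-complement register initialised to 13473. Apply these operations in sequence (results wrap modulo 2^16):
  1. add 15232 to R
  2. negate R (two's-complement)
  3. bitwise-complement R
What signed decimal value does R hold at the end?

28704

Start: R = 13473 = 0011010010100001.
R = 13473 + 15232 = 28705 = 0111000000100001
R = −(28705) = -28705 = 1000111111011111
R = NOT 1000111111011111 = 0111000000100000 = 28704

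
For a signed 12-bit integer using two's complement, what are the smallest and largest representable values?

min = -2048, max = 2047

Minimum: −2^11 = -2048.
Maximum: 2^11 − 1 = 2047.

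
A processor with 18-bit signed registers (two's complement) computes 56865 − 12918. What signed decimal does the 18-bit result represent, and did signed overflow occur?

56865 → 001101111000100001
12918 → 000011001001110110
Subtract via negate-and-add: invert 000011001001110110 + 1 = 111100110110001010 (i.e. -12918).
  001101111000100001
+ 111100110110001010
= 001010101110101011  (discard carry-out 1)
Result 001010101110101011: MSB = 0 → value 43947.
Addends (after negating the subtrahend) have opposite signs, so signed overflow cannot occur.

43947; no overflow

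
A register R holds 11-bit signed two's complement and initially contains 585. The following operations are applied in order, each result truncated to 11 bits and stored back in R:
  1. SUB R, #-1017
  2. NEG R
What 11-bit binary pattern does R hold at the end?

Start: R = 585 = 01001001001.
R = 585 − (-1017) = 1602; wraps to -446 = 11001000010
R = −(-446) = 446 = 00110111110

00110111110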